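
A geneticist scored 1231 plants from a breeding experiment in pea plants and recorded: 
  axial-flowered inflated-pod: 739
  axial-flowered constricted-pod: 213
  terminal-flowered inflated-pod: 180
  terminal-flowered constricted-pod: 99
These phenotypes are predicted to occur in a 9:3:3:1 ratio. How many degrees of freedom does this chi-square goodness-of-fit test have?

3

A goodness-of-fit test with 4 phenotype classes has df = 4 − 1 = 3.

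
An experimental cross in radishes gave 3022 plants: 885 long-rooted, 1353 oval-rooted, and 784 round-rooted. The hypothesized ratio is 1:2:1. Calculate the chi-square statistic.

39.794

The 1:2:1 ratio has 4 parts, so with N = 3022 the expected counts are:
  long-rooted: 3022 × 1/4 = 755.5
  oval-rooted: 3022 × 2/4 = 1511
  round-rooted: 3022 × 1/4 = 755.5
χ² = Σ (O − E)² / E
  long-rooted: (885 − 755.5)² / 755.5 = 22.1976
  oval-rooted: (1353 − 1511)² / 1511 = 16.5215
  round-rooted: (784 − 755.5)² / 755.5 = 1.0751
χ² = 22.1976 + 16.5215 + 1.0751 = 39.7942 ≈ 39.794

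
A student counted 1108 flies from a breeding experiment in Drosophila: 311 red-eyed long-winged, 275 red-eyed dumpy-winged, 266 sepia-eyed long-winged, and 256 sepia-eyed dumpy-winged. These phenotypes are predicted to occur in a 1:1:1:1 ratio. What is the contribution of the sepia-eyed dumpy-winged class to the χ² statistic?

Expected counts for N = 1108 under a 1:1:1:1 ratio (total parts = 4):
  red-eyed long-winged: 1108 × 1/4 = 277
  red-eyed dumpy-winged: 1108 × 1/4 = 277
  sepia-eyed long-winged: 1108 × 1/4 = 277
  sepia-eyed dumpy-winged: 1108 × 1/4 = 277
Contribution of sepia-eyed dumpy-winged: (256 − 277)² / 277 = 1.5921

1.592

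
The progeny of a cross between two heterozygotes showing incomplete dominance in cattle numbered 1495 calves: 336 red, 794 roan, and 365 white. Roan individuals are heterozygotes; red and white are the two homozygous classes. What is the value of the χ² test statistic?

With incomplete dominance, a heterozygote × heterozygote cross gives a 1:2:1 phenotypic ratio.
Expected counts for N = 1495 under a 1:2:1 ratio (total parts = 4):
  red: 1495 × 1/4 = 373.75
  roan: 1495 × 2/4 = 747.5
  white: 1495 × 1/4 = 373.75
χ² = Σ (O − E)² / E
  red: (336 − 373.75)² / 373.75 = 3.8129
  roan: (794 − 747.5)² / 747.5 = 2.8926
  white: (365 − 373.75)² / 373.75 = 0.2048
χ² = 3.8129 + 2.8926 + 0.2048 = 6.9103 ≈ 6.910

6.910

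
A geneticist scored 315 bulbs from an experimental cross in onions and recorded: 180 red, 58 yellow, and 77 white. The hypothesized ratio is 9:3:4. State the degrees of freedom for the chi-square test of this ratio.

A goodness-of-fit test with 3 phenotype classes has df = 3 − 1 = 2.

2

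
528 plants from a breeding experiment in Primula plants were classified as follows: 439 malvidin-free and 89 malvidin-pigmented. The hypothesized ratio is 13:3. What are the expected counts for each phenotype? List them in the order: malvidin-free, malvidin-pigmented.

Expected counts for N = 528 under a 13:3 ratio (total parts = 16):
  malvidin-free: 528 × 13/16 = 429
  malvidin-pigmented: 528 × 3/16 = 99

429, 99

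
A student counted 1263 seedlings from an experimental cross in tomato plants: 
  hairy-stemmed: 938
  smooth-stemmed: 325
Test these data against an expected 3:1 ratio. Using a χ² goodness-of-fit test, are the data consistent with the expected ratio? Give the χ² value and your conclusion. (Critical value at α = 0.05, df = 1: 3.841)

The 3:1 ratio has 4 parts, so with N = 1263 the expected counts are:
  hairy-stemmed: 1263 × 3/4 = 947.25
  smooth-stemmed: 1263 × 1/4 = 315.75
χ² = Σ (O − E)² / E
  hairy-stemmed: (938 − 947.25)² / 947.25 = 0.0903
  smooth-stemmed: (325 − 315.75)² / 315.75 = 0.2710
χ² = 0.0903 + 0.2710 = 0.3613 ≈ 0.361
Degrees of freedom = 2 − 1 = 1; critical value at α = 0.05 is 3.841.
Since 0.361 < 3.841, we fail to reject the null hypothesis — the data are consistent with the 3:1 ratio.

0.361; consistent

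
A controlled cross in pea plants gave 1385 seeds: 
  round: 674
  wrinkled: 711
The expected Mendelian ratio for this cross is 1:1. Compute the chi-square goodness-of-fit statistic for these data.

The 1:1 ratio has 2 parts, so with N = 1385 the expected counts are:
  round: 1385 × 1/2 = 692.5
  wrinkled: 1385 × 1/2 = 692.5
χ² = Σ (O − E)² / E
  round: (674 − 692.5)² / 692.5 = 0.4942
  wrinkled: (711 − 692.5)² / 692.5 = 0.4942
χ² = 0.4942 + 0.4942 = 0.9884 ≈ 0.988

0.988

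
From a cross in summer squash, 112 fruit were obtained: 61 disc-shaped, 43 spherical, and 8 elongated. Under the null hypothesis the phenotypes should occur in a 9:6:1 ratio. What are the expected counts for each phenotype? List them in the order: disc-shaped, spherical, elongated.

63, 42, 7

Expected counts for N = 112 under a 9:6:1 ratio (total parts = 16):
  disc-shaped: 112 × 9/16 = 63
  spherical: 112 × 6/16 = 42
  elongated: 112 × 1/16 = 7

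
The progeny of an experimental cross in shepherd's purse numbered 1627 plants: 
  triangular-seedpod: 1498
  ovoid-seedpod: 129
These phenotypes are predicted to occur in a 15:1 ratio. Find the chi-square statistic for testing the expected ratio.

7.825

Total ratio parts = 16. Expected numbers out of 1627:
  triangular-seedpod: 1627 × 15/16 = 1525.3125
  ovoid-seedpod: 1627 × 1/16 = 101.6875
χ² = Σ (O − E)² / E
  triangular-seedpod: (1498 − 1525.3125)² / 1525.3125 = 0.4891
  ovoid-seedpod: (129 − 101.6875)² / 101.6875 = 7.3359
χ² = 0.4891 + 7.3359 = 7.825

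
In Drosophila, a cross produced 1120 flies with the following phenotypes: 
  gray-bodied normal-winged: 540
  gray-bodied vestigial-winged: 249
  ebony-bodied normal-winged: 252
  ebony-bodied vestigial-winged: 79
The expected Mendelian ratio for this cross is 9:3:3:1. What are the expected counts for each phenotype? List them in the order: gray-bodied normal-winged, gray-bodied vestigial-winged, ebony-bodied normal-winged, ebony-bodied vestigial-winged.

630, 210, 210, 70

Under the 9:3:3:1 hypothesis (Σ ratio = 16, N = 1120):
  gray-bodied normal-winged: 1120 × 9/16 = 630
  gray-bodied vestigial-winged: 1120 × 3/16 = 210
  ebony-bodied normal-winged: 1120 × 3/16 = 210
  ebony-bodied vestigial-winged: 1120 × 1/16 = 70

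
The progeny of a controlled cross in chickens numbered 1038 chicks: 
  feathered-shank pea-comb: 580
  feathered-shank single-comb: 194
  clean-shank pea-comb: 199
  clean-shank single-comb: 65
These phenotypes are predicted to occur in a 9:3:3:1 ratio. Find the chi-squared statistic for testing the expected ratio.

0.126

Expected counts for N = 1038 under a 9:3:3:1 ratio (total parts = 16):
  feathered-shank pea-comb: 1038 × 9/16 = 583.875
  feathered-shank single-comb: 1038 × 3/16 = 194.625
  clean-shank pea-comb: 1038 × 3/16 = 194.625
  clean-shank single-comb: 1038 × 1/16 = 64.875
χ² = Σ (O − E)² / E
  feathered-shank pea-comb: (580 − 583.875)² / 583.875 = 0.0257
  feathered-shank single-comb: (194 − 194.625)² / 194.625 = 0.0020
  clean-shank pea-comb: (199 − 194.625)² / 194.625 = 0.0983
  clean-shank single-comb: (65 − 64.875)² / 64.875 = 0.0002
χ² = 0.0257 + 0.0020 + 0.0983 + 0.0002 = 0.1262 ≈ 0.126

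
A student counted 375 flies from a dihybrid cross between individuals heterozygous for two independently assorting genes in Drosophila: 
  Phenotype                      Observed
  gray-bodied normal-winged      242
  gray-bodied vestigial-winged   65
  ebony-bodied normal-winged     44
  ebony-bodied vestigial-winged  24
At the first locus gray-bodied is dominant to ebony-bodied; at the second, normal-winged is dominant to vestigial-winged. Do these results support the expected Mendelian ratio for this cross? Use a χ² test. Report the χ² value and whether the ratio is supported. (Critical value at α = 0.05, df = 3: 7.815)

14.836; not consistent

A dihybrid F₂ with independent assortment and complete dominance at both loci gives a 9:3:3:1 phenotypic ratio.
Expected counts for N = 375 under a 9:3:3:1 ratio (total parts = 16):
  gray-bodied normal-winged: 375 × 9/16 = 210.9375
  gray-bodied vestigial-winged: 375 × 3/16 = 70.3125
  ebony-bodied normal-winged: 375 × 3/16 = 70.3125
  ebony-bodied vestigial-winged: 375 × 1/16 = 23.4375
χ² = Σ (O − E)² / E
  gray-bodied normal-winged: (242 − 210.9375)² / 210.9375 = 4.5742
  gray-bodied vestigial-winged: (65 − 70.3125)² / 70.3125 = 0.4014
  ebony-bodied normal-winged: (44 − 70.3125)² / 70.3125 = 9.8467
  ebony-bodied vestigial-winged: (24 − 23.4375)² / 23.4375 = 0.0135
χ² = 4.5742 + 0.4014 + 9.8467 + 0.0135 = 14.8358 ≈ 14.836
Degrees of freedom = 4 − 1 = 3; critical value at α = 0.05 is 7.815.
Since 14.836 > 7.815, we reject the null hypothesis — the data do not fit the 9:3:3:1 ratio.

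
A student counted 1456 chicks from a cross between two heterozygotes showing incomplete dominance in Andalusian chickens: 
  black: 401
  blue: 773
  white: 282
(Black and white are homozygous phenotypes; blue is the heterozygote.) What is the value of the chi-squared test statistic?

With incomplete dominance, a heterozygote × heterozygote cross gives a 1:2:1 phenotypic ratio.
Expected counts for N = 1456 under a 1:2:1 ratio (total parts = 4):
  black: 1456 × 1/4 = 364
  blue: 1456 × 2/4 = 728
  white: 1456 × 1/4 = 364
χ² = Σ (O − E)² / E
  black: (401 − 364)² / 364 = 3.7610
  blue: (773 − 728)² / 728 = 2.7816
  white: (282 − 364)² / 364 = 18.4725
χ² = 3.7610 + 2.7816 + 18.4725 = 25.0151 ≈ 25.015

25.015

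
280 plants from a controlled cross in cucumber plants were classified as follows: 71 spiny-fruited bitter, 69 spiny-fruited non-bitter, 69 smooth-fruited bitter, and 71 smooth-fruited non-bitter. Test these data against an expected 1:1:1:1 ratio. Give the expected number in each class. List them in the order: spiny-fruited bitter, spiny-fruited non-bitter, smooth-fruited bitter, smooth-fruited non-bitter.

The 1:1:1:1 ratio has 4 parts, so with N = 280 the expected counts are:
  spiny-fruited bitter: 280 × 1/4 = 70
  spiny-fruited non-bitter: 280 × 1/4 = 70
  smooth-fruited bitter: 280 × 1/4 = 70
  smooth-fruited non-bitter: 280 × 1/4 = 70

70, 70, 70, 70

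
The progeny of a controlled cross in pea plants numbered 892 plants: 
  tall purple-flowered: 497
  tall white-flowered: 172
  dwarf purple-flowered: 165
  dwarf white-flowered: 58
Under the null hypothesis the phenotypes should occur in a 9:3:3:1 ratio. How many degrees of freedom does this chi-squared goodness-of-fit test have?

3

A goodness-of-fit test with 4 phenotype classes has df = 4 − 1 = 3.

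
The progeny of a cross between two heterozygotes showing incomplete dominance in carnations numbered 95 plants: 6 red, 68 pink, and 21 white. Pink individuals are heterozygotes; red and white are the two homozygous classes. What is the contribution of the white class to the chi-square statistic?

0.318

With incomplete dominance, a heterozygote × heterozygote cross gives a 1:2:1 phenotypic ratio.
Under the 1:2:1 hypothesis (Σ ratio = 4, N = 95):
  red: 95 × 1/4 = 23.75
  pink: 95 × 2/4 = 47.5
  white: 95 × 1/4 = 23.75
Contribution of white: (21 − 23.75)² / 23.75 = 0.3184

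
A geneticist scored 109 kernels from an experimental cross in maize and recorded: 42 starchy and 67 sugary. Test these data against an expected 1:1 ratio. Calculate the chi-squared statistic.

5.734

The 1:1 ratio has 2 parts, so with N = 109 the expected counts are:
  starchy: 109 × 1/2 = 54.5
  sugary: 109 × 1/2 = 54.5
χ² = Σ (O − E)² / E
  starchy: (42 − 54.5)² / 54.5 = 2.8670
  sugary: (67 − 54.5)² / 54.5 = 2.8670
χ² = 2.8670 + 2.8670 = 5.734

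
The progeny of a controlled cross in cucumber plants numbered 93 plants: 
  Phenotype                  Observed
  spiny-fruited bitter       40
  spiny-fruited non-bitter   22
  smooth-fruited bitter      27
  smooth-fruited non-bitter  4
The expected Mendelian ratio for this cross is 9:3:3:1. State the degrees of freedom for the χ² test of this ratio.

A goodness-of-fit test with 4 phenotype classes has df = 4 − 1 = 3.

3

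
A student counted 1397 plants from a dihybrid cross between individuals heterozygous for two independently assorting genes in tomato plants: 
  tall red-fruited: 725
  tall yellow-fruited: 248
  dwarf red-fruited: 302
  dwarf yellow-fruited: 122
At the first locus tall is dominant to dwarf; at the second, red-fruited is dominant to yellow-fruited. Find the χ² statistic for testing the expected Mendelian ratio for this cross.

25.356

A dihybrid F₂ with independent assortment and complete dominance at both loci gives a 9:3:3:1 phenotypic ratio.
Expected counts for N = 1397 under a 9:3:3:1 ratio (total parts = 16):
  tall red-fruited: 1397 × 9/16 = 785.8125
  tall yellow-fruited: 1397 × 3/16 = 261.9375
  dwarf red-fruited: 1397 × 3/16 = 261.9375
  dwarf yellow-fruited: 1397 × 1/16 = 87.3125
χ² = Σ (O − E)² / E
  tall red-fruited: (725 − 785.8125)² / 785.8125 = 4.7062
  tall yellow-fruited: (248 − 261.9375)² / 261.9375 = 0.7416
  dwarf red-fruited: (302 − 261.9375)² / 261.9375 = 6.1274
  dwarf yellow-fruited: (122 − 87.3125)² / 87.3125 = 13.7806
χ² = 4.7062 + 0.7416 + 6.1274 + 13.7806 = 25.3558 ≈ 25.356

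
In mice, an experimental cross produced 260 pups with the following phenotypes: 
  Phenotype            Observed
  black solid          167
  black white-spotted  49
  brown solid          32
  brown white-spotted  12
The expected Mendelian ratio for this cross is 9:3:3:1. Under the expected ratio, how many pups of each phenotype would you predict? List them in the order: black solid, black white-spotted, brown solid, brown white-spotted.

Under the 9:3:3:1 hypothesis (Σ ratio = 16, N = 260):
  black solid: 260 × 9/16 = 146.25
  black white-spotted: 260 × 3/16 = 48.75
  brown solid: 260 × 3/16 = 48.75
  brown white-spotted: 260 × 1/16 = 16.25

146.25, 48.75, 48.75, 16.25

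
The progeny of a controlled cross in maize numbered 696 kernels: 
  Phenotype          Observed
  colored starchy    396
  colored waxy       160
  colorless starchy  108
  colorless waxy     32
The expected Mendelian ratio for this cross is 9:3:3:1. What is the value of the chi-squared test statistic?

Under the 9:3:3:1 hypothesis (Σ ratio = 16, N = 696):
  colored starchy: 696 × 9/16 = 391.5
  colored waxy: 696 × 3/16 = 130.5
  colorless starchy: 696 × 3/16 = 130.5
  colorless waxy: 696 × 1/16 = 43.5
χ² = Σ (O − E)² / E
  colored starchy: (396 − 391.5)² / 391.5 = 0.0517
  colored waxy: (160 − 130.5)² / 130.5 = 6.6686
  colorless starchy: (108 − 130.5)² / 130.5 = 3.8793
  colorless waxy: (32 − 43.5)² / 43.5 = 3.0402
χ² = 0.0517 + 6.6686 + 3.8793 + 3.0402 = 13.6398 ≈ 13.640

13.640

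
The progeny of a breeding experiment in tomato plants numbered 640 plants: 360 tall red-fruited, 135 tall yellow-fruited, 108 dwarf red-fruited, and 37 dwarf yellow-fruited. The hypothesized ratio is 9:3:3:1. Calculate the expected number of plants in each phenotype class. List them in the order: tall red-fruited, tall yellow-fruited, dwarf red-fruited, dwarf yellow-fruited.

360, 120, 120, 40

The 9:3:3:1 ratio has 16 parts, so with N = 640 the expected counts are:
  tall red-fruited: 640 × 9/16 = 360
  tall yellow-fruited: 640 × 3/16 = 120
  dwarf red-fruited: 640 × 3/16 = 120
  dwarf yellow-fruited: 640 × 1/16 = 40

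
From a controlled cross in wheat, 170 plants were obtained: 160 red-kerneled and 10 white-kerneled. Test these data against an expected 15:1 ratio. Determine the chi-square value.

0.039

The 15:1 ratio has 16 parts, so with N = 170 the expected counts are:
  red-kerneled: 170 × 15/16 = 159.375
  white-kerneled: 170 × 1/16 = 10.625
χ² = Σ (O − E)² / E
  red-kerneled: (160 − 159.375)² / 159.375 = 0.0025
  white-kerneled: (10 − 10.625)² / 10.625 = 0.0368
χ² = 0.0025 + 0.0368 = 0.0393 ≈ 0.039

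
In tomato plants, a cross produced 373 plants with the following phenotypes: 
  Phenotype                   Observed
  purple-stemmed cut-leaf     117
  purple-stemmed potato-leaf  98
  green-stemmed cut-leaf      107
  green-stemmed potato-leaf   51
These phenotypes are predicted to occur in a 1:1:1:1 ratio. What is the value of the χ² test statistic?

Under the 1:1:1:1 hypothesis (Σ ratio = 4, N = 373):
  purple-stemmed cut-leaf: 373 × 1/4 = 93.25
  purple-stemmed potato-leaf: 373 × 1/4 = 93.25
  green-stemmed cut-leaf: 373 × 1/4 = 93.25
  green-stemmed potato-leaf: 373 × 1/4 = 93.25
χ² = Σ (O − E)² / E
  purple-stemmed cut-leaf: (117 − 93.25)² / 93.25 = 6.0489
  purple-stemmed potato-leaf: (98 − 93.25)² / 93.25 = 0.2420
  green-stemmed cut-leaf: (107 − 93.25)² / 93.25 = 2.0275
  green-stemmed potato-leaf: (51 − 93.25)² / 93.25 = 19.1428
χ² = 6.0489 + 0.2420 + 2.0275 + 19.1428 = 27.4612 ≈ 27.461

27.461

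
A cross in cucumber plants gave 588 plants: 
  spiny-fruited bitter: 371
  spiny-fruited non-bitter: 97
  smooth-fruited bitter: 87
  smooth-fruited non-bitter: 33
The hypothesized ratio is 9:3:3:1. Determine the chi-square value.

Under the 9:3:3:1 hypothesis (Σ ratio = 16, N = 588):
  spiny-fruited bitter: 588 × 9/16 = 330.75
  spiny-fruited non-bitter: 588 × 3/16 = 110.25
  smooth-fruited bitter: 588 × 3/16 = 110.25
  smooth-fruited non-bitter: 588 × 1/16 = 36.75
χ² = Σ (O − E)² / E
  spiny-fruited bitter: (371 − 330.75)² / 330.75 = 4.8981
  spiny-fruited non-bitter: (97 − 110.25)² / 110.25 = 1.5924
  smooth-fruited bitter: (87 − 110.25)² / 110.25 = 4.9031
  smooth-fruited non-bitter: (33 − 36.75)² / 36.75 = 0.3827
χ² = 4.8981 + 1.5924 + 4.9031 + 0.3827 = 11.7763 ≈ 11.776

11.776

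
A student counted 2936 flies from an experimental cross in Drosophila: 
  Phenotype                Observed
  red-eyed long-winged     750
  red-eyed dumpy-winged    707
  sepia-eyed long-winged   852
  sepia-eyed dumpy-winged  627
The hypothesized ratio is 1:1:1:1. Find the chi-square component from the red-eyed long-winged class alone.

0.349

Total ratio parts = 4. Expected numbers out of 2936:
  red-eyed long-winged: 2936 × 1/4 = 734
  red-eyed dumpy-winged: 2936 × 1/4 = 734
  sepia-eyed long-winged: 2936 × 1/4 = 734
  sepia-eyed dumpy-winged: 2936 × 1/4 = 734
Contribution of red-eyed long-winged: (750 − 734)² / 734 = 0.3488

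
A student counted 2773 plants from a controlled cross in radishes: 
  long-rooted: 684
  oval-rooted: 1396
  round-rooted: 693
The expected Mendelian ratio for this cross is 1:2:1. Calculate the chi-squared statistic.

0.189

Expected counts for N = 2773 under a 1:2:1 ratio (total parts = 4):
  long-rooted: 2773 × 1/4 = 693.25
  oval-rooted: 2773 × 2/4 = 1386.5
  round-rooted: 2773 × 1/4 = 693.25
χ² = Σ (O − E)² / E
  long-rooted: (684 − 693.25)² / 693.25 = 0.1234
  oval-rooted: (1396 − 1386.5)² / 1386.5 = 0.0651
  round-rooted: (693 − 693.25)² / 693.25 = 0.0001
χ² = 0.1234 + 0.0651 + 0.0001 = 0.1886 ≈ 0.189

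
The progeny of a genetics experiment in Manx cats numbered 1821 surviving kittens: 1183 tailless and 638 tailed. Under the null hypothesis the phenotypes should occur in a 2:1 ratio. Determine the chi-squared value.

2.375

The 2:1 ratio has 3 parts, so with N = 1821 the expected counts are:
  tailless: 1821 × 2/3 = 1214
  tailed: 1821 × 1/3 = 607
χ² = Σ (O − E)² / E
  tailless: (1183 − 1214)² / 1214 = 0.7916
  tailed: (638 − 607)² / 607 = 1.5832
χ² = 0.7916 + 1.5832 = 2.3748 ≈ 2.375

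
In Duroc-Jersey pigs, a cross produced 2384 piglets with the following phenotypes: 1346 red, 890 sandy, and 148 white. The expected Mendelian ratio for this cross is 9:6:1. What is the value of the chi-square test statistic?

0.043

Under the 9:6:1 hypothesis (Σ ratio = 16, N = 2384):
  red: 2384 × 9/16 = 1341
  sandy: 2384 × 6/16 = 894
  white: 2384 × 1/16 = 149
χ² = Σ (O − E)² / E
  red: (1346 − 1341)² / 1341 = 0.0186
  sandy: (890 − 894)² / 894 = 0.0179
  white: (148 − 149)² / 149 = 0.0067
χ² = 0.0186 + 0.0179 + 0.0067 = 0.0432 ≈ 0.043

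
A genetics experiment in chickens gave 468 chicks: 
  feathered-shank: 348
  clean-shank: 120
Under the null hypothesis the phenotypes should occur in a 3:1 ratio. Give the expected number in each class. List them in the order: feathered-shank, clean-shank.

The 3:1 ratio has 4 parts, so with N = 468 the expected counts are:
  feathered-shank: 468 × 3/4 = 351
  clean-shank: 468 × 1/4 = 117

351, 117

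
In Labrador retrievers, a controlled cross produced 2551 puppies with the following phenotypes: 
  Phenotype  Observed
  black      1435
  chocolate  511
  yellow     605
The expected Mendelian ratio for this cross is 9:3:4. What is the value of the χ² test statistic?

3.916

Under the 9:3:4 hypothesis (Σ ratio = 16, N = 2551):
  black: 2551 × 9/16 = 1434.9375
  chocolate: 2551 × 3/16 = 478.3125
  yellow: 2551 × 4/16 = 637.75
χ² = Σ (O − E)² / E
  black: (1435 − 1434.9375)² / 1434.9375 = 0.0000
  chocolate: (511 − 478.3125)² / 478.3125 = 2.2338
  yellow: (605 − 637.75)² / 637.75 = 1.6818
χ² = 0.0000 + 2.2338 + 1.6818 = 3.9156 ≈ 3.916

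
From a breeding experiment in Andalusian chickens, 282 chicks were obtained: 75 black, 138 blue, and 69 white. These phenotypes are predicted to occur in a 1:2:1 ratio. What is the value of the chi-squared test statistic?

0.383

Under the 1:2:1 hypothesis (Σ ratio = 4, N = 282):
  black: 282 × 1/4 = 70.5
  blue: 282 × 2/4 = 141
  white: 282 × 1/4 = 70.5
χ² = Σ (O − E)² / E
  black: (75 − 70.5)² / 70.5 = 0.2872
  blue: (138 − 141)² / 141 = 0.0638
  white: (69 − 70.5)² / 70.5 = 0.0319
χ² = 0.2872 + 0.0638 + 0.0319 = 0.3829 ≈ 0.383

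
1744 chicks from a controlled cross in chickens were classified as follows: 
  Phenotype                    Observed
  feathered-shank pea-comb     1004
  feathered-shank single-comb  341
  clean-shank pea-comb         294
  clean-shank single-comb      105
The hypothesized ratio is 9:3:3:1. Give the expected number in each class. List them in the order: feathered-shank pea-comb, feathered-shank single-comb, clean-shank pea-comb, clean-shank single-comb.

Expected counts for N = 1744 under a 9:3:3:1 ratio (total parts = 16):
  feathered-shank pea-comb: 1744 × 9/16 = 981
  feathered-shank single-comb: 1744 × 3/16 = 327
  clean-shank pea-comb: 1744 × 3/16 = 327
  clean-shank single-comb: 1744 × 1/16 = 109

981, 327, 327, 109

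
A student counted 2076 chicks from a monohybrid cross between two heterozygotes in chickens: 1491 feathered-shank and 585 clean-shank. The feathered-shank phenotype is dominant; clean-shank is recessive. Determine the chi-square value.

For a monohybrid cross between heterozygotes with complete dominance, the expected phenotypic ratio is 3:1.
Total ratio parts = 4. Expected numbers out of 2076:
  feathered-shank: 2076 × 3/4 = 1557
  clean-shank: 2076 × 1/4 = 519
χ² = Σ (O − E)² / E
  feathered-shank: (1491 − 1557)² / 1557 = 2.7977
  clean-shank: (585 − 519)² / 519 = 8.3931
χ² = 2.7977 + 8.3931 = 11.1908 ≈ 11.191

11.191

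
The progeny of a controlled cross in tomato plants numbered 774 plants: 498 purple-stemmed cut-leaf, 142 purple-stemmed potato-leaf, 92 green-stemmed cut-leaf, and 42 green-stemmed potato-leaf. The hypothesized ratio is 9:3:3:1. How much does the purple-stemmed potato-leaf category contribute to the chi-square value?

0.067

Under the 9:3:3:1 hypothesis (Σ ratio = 16, N = 774):
  purple-stemmed cut-leaf: 774 × 9/16 = 435.375
  purple-stemmed potato-leaf: 774 × 3/16 = 145.125
  green-stemmed cut-leaf: 774 × 3/16 = 145.125
  green-stemmed potato-leaf: 774 × 1/16 = 48.375
Contribution of purple-stemmed potato-leaf: (142 − 145.125)² / 145.125 = 0.0673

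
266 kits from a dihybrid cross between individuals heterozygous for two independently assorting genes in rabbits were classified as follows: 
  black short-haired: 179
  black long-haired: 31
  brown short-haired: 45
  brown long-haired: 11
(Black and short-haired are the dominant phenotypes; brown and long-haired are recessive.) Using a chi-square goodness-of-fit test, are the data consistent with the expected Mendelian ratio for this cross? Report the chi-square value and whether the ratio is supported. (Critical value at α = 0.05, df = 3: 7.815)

15.290; not consistent

A dihybrid F₂ with independent assortment and complete dominance at both loci gives a 9:3:3:1 phenotypic ratio.
Under the 9:3:3:1 hypothesis (Σ ratio = 16, N = 266):
  black short-haired: 266 × 9/16 = 149.625
  black long-haired: 266 × 3/16 = 49.875
  brown short-haired: 266 × 3/16 = 49.875
  brown long-haired: 266 × 1/16 = 16.625
χ² = Σ (O − E)² / E
  black short-haired: (179 − 149.625)² / 149.625 = 5.7670
  black long-haired: (31 − 49.875)² / 49.875 = 7.1432
  brown short-haired: (45 − 49.875)² / 49.875 = 0.4765
  brown long-haired: (11 − 16.625)² / 16.625 = 1.9032
χ² = 5.7670 + 7.1432 + 0.4765 + 1.9032 = 15.2899 ≈ 15.290
Degrees of freedom = 4 − 1 = 3; critical value at α = 0.05 is 7.815.
Since 15.290 > 7.815, we reject the null hypothesis — the data do not fit the 9:3:3:1 ratio.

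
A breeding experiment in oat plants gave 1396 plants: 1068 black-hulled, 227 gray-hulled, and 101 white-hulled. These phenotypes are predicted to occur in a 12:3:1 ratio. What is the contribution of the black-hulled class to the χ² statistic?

0.421

Under the 12:3:1 hypothesis (Σ ratio = 16, N = 1396):
  black-hulled: 1396 × 12/16 = 1047
  gray-hulled: 1396 × 3/16 = 261.75
  white-hulled: 1396 × 1/16 = 87.25
Contribution of black-hulled: (1068 − 1047)² / 1047 = 0.4212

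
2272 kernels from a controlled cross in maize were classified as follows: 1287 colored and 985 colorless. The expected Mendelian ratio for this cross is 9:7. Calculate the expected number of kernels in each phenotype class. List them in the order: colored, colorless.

1278, 994

The 9:7 ratio has 16 parts, so with N = 2272 the expected counts are:
  colored: 2272 × 9/16 = 1278
  colorless: 2272 × 7/16 = 994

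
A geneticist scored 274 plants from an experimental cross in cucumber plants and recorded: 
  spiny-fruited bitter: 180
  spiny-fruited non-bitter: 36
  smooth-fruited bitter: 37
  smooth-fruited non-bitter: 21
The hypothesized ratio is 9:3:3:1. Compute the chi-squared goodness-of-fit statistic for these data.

13.844

Under the 9:3:3:1 hypothesis (Σ ratio = 16, N = 274):
  spiny-fruited bitter: 274 × 9/16 = 154.125
  spiny-fruited non-bitter: 274 × 3/16 = 51.375
  smooth-fruited bitter: 274 × 3/16 = 51.375
  smooth-fruited non-bitter: 274 × 1/16 = 17.125
χ² = Σ (O − E)² / E
  spiny-fruited bitter: (180 − 154.125)² / 154.125 = 4.3440
  spiny-fruited non-bitter: (36 − 51.375)² / 51.375 = 4.6013
  smooth-fruited bitter: (37 − 51.375)² / 51.375 = 4.0222
  smooth-fruited non-bitter: (21 − 17.125)² / 17.125 = 0.8768
χ² = 4.3440 + 4.6013 + 4.0222 + 0.8768 = 13.8443 ≈ 13.844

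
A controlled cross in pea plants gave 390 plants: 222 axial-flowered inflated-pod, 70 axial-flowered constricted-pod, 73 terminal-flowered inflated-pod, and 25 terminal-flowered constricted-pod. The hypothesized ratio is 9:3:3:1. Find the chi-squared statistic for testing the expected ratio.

The 9:3:3:1 ratio has 16 parts, so with N = 390 the expected counts are:
  axial-flowered inflated-pod: 390 × 9/16 = 219.375
  axial-flowered constricted-pod: 390 × 3/16 = 73.125
  terminal-flowered inflated-pod: 390 × 3/16 = 73.125
  terminal-flowered constricted-pod: 390 × 1/16 = 24.375
χ² = Σ (O − E)² / E
  axial-flowered inflated-pod: (222 − 219.375)² / 219.375 = 0.0314
  axial-flowered constricted-pod: (70 − 73.125)² / 73.125 = 0.1335
  terminal-flowered inflated-pod: (73 − 73.125)² / 73.125 = 0.0002
  terminal-flowered constricted-pod: (25 − 24.375)² / 24.375 = 0.0160
χ² = 0.0314 + 0.1335 + 0.0002 + 0.0160 = 0.1811 ≈ 0.181

0.181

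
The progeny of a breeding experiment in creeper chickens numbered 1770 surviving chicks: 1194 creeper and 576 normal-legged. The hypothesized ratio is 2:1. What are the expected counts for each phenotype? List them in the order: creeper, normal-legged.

1180, 590

The 2:1 ratio has 3 parts, so with N = 1770 the expected counts are:
  creeper: 1770 × 2/3 = 1180
  normal-legged: 1770 × 1/3 = 590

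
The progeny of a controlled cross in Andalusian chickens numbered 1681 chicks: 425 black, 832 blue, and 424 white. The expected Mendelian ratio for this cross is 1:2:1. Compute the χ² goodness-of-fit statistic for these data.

Expected counts for N = 1681 under a 1:2:1 ratio (total parts = 4):
  black: 1681 × 1/4 = 420.25
  blue: 1681 × 2/4 = 840.5
  white: 1681 × 1/4 = 420.25
χ² = Σ (O − E)² / E
  black: (425 − 420.25)² / 420.25 = 0.0537
  blue: (832 − 840.5)² / 840.5 = 0.0860
  white: (424 − 420.25)² / 420.25 = 0.0335
χ² = 0.0537 + 0.0860 + 0.0335 = 0.1732 ≈ 0.173

0.173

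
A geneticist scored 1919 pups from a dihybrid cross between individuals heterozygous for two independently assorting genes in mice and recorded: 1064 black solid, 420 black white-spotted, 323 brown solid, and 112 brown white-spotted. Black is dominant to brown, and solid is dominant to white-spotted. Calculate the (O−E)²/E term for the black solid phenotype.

0.221

A dihybrid F₂ with independent assortment and complete dominance at both loci gives a 9:3:3:1 phenotypic ratio.
Total ratio parts = 16. Expected numbers out of 1919:
  black solid: 1919 × 9/16 = 1079.4375
  black white-spotted: 1919 × 3/16 = 359.8125
  brown solid: 1919 × 3/16 = 359.8125
  brown white-spotted: 1919 × 1/16 = 119.9375
Contribution of black solid: (1064 − 1079.4375)² / 1079.4375 = 0.2208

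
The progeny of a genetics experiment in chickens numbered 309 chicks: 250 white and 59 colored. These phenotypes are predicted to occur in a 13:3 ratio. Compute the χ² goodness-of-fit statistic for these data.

0.024

Under the 13:3 hypothesis (Σ ratio = 16, N = 309):
  white: 309 × 13/16 = 251.0625
  colored: 309 × 3/16 = 57.9375
χ² = Σ (O − E)² / E
  white: (250 − 251.0625)² / 251.0625 = 0.0045
  colored: (59 − 57.9375)² / 57.9375 = 0.0195
χ² = 0.0045 + 0.0195 = 0.024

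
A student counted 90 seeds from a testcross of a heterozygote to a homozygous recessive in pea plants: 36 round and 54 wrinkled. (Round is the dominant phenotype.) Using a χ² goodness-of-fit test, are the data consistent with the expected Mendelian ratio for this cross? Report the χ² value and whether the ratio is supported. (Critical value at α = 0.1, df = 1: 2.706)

3.600; not consistent

A testcross of a heterozygote (Aa × aa) gives a 1:1 phenotypic ratio.
Total ratio parts = 2. Expected numbers out of 90:
  round: 90 × 1/2 = 45
  wrinkled: 90 × 1/2 = 45
χ² = Σ (O − E)² / E
  round: (36 − 45)² / 45 = 1.8000
  wrinkled: (54 − 45)² / 45 = 1.8000
χ² = 1.8000 + 1.8000 = 3.600
Degrees of freedom = 2 − 1 = 1; critical value at α = 0.1 is 2.706.
Since 3.600 > 2.706, we reject the null hypothesis — the data do not fit the 1:1 ratio.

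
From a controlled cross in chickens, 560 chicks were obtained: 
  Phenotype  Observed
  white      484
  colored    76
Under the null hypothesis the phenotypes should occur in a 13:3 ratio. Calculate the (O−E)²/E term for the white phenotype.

Expected counts for N = 560 under a 13:3 ratio (total parts = 16):
  white: 560 × 13/16 = 455
  colored: 560 × 3/16 = 105
Contribution of white: (484 − 455)² / 455 = 1.8484

1.848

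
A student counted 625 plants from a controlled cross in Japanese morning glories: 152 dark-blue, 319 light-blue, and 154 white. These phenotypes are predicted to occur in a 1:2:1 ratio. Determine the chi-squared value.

0.283

The 1:2:1 ratio has 4 parts, so with N = 625 the expected counts are:
  dark-blue: 625 × 1/4 = 156.25
  light-blue: 625 × 2/4 = 312.5
  white: 625 × 1/4 = 156.25
χ² = Σ (O − E)² / E
  dark-blue: (152 − 156.25)² / 156.25 = 0.1156
  light-blue: (319 − 312.5)² / 312.5 = 0.1352
  white: (154 − 156.25)² / 156.25 = 0.0324
χ² = 0.1156 + 0.1352 + 0.0324 = 0.2832 ≈ 0.283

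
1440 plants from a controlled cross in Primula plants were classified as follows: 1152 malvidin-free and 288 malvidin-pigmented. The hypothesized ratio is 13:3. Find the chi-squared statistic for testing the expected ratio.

Expected counts for N = 1440 under a 13:3 ratio (total parts = 16):
  malvidin-free: 1440 × 13/16 = 1170
  malvidin-pigmented: 1440 × 3/16 = 270
χ² = Σ (O − E)² / E
  malvidin-free: (1152 − 1170)² / 1170 = 0.2769
  malvidin-pigmented: (288 − 270)² / 270 = 1.2000
χ² = 0.2769 + 1.2000 = 1.4769 ≈ 1.477

1.477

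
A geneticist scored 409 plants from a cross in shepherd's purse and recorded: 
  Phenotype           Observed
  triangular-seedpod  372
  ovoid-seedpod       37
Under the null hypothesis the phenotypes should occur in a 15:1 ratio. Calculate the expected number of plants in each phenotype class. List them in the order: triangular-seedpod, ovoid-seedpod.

Under the 15:1 hypothesis (Σ ratio = 16, N = 409):
  triangular-seedpod: 409 × 15/16 = 383.4375
  ovoid-seedpod: 409 × 1/16 = 25.5625

383.4375, 25.5625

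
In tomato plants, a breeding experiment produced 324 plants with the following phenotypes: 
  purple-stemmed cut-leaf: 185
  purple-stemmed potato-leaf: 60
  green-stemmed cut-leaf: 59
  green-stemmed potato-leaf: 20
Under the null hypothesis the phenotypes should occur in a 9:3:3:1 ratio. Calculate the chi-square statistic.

The 9:3:3:1 ratio has 16 parts, so with N = 324 the expected counts are:
  purple-stemmed cut-leaf: 324 × 9/16 = 182.25
  purple-stemmed potato-leaf: 324 × 3/16 = 60.75
  green-stemmed cut-leaf: 324 × 3/16 = 60.75
  green-stemmed potato-leaf: 324 × 1/16 = 20.25
χ² = Σ (O − E)² / E
  purple-stemmed cut-leaf: (185 − 182.25)² / 182.25 = 0.0415
  purple-stemmed potato-leaf: (60 − 60.75)² / 60.75 = 0.0093
  green-stemmed cut-leaf: (59 − 60.75)² / 60.75 = 0.0504
  green-stemmed potato-leaf: (20 − 20.25)² / 20.25 = 0.0031
χ² = 0.0415 + 0.0093 + 0.0504 + 0.0031 = 0.1043 ≈ 0.104

0.104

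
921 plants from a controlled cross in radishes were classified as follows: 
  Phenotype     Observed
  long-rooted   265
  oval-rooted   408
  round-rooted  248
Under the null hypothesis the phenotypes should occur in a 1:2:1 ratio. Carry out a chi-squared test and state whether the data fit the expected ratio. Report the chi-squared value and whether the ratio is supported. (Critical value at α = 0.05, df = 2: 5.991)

Expected counts for N = 921 under a 1:2:1 ratio (total parts = 4):
  long-rooted: 921 × 1/4 = 230.25
  oval-rooted: 921 × 2/4 = 460.5
  round-rooted: 921 × 1/4 = 230.25
χ² = Σ (O − E)² / E
  long-rooted: (265 − 230.25)² / 230.25 = 5.2446
  oval-rooted: (408 − 460.5)² / 460.5 = 5.9853
  round-rooted: (248 − 230.25)² / 230.25 = 1.3683
χ² = 5.2446 + 5.9853 + 1.3683 = 12.5982 ≈ 12.598
Degrees of freedom = 3 − 1 = 2; critical value at α = 0.05 is 5.991.
Since 12.598 > 5.991, we reject the null hypothesis — the data do not fit the 1:2:1 ratio.

12.598; not consistent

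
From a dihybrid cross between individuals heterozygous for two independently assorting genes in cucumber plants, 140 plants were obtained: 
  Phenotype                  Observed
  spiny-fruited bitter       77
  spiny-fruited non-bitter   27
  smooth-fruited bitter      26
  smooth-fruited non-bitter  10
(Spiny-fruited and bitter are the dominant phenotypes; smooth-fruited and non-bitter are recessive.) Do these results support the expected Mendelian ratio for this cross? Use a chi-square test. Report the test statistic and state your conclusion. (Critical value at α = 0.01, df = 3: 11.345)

A dihybrid F₂ with independent assortment and complete dominance at both loci gives a 9:3:3:1 phenotypic ratio.
Total ratio parts = 16. Expected numbers out of 140:
  spiny-fruited bitter: 140 × 9/16 = 78.75
  spiny-fruited non-bitter: 140 × 3/16 = 26.25
  smooth-fruited bitter: 140 × 3/16 = 26.25
  smooth-fruited non-bitter: 140 × 1/16 = 8.75
χ² = Σ (O − E)² / E
  spiny-fruited bitter: (77 − 78.75)² / 78.75 = 0.0389
  spiny-fruited non-bitter: (27 − 26.25)² / 26.25 = 0.0214
  smooth-fruited bitter: (26 − 26.25)² / 26.25 = 0.0024
  smooth-fruited non-bitter: (10 − 8.75)² / 8.75 = 0.1786
χ² = 0.0389 + 0.0214 + 0.0024 + 0.1786 = 0.2413 ≈ 0.241
Degrees of freedom = 4 − 1 = 3; critical value at α = 0.01 is 11.345.
Since 0.241 < 11.345, we fail to reject the null hypothesis — the data are consistent with the 9:3:3:1 ratio.

0.241; consistent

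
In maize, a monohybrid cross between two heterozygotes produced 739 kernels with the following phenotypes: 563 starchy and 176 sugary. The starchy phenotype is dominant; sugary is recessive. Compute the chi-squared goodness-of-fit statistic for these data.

For a monohybrid cross between heterozygotes with complete dominance, the expected phenotypic ratio is 3:1.
Expected counts for N = 739 under a 3:1 ratio (total parts = 4):
  starchy: 739 × 3/4 = 554.25
  sugary: 739 × 1/4 = 184.75
χ² = Σ (O − E)² / E
  starchy: (563 − 554.25)² / 554.25 = 0.1381
  sugary: (176 − 184.75)² / 184.75 = 0.4144
χ² = 0.1381 + 0.4144 = 0.5525 ≈ 0.553

0.553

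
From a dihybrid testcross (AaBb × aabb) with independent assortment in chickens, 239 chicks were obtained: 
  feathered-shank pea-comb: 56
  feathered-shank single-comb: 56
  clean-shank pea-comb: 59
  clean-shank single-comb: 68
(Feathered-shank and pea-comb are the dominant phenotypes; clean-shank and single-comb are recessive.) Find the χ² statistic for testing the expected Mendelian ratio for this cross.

A dihybrid testcross with independent assortment gives a 1:1:1:1 ratio.
Total ratio parts = 4. Expected numbers out of 239:
  feathered-shank pea-comb: 239 × 1/4 = 59.75
  feathered-shank single-comb: 239 × 1/4 = 59.75
  clean-shank pea-comb: 239 × 1/4 = 59.75
  clean-shank single-comb: 239 × 1/4 = 59.75
χ² = Σ (O − E)² / E
  feathered-shank pea-comb: (56 − 59.75)² / 59.75 = 0.2354
  feathered-shank single-comb: (56 − 59.75)² / 59.75 = 0.2354
  clean-shank pea-comb: (59 − 59.75)² / 59.75 = 0.0094
  clean-shank single-comb: (68 − 59.75)² / 59.75 = 1.1391
χ² = 0.2354 + 0.2354 + 0.0094 + 1.1391 = 1.6193 ≈ 1.619

1.619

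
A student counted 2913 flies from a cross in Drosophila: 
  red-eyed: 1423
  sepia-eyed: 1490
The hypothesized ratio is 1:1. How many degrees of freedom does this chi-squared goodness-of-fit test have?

1

A goodness-of-fit test with 2 phenotype classes has df = 2 − 1 = 1.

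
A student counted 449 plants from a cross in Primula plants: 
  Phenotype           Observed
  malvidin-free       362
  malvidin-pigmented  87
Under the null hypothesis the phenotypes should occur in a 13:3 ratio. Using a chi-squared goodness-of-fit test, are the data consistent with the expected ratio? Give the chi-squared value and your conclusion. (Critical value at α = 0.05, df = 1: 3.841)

Expected counts for N = 449 under a 13:3 ratio (total parts = 16):
  malvidin-free: 449 × 13/16 = 364.8125
  malvidin-pigmented: 449 × 3/16 = 84.1875
χ² = Σ (O − E)² / E
  malvidin-free: (362 − 364.8125)² / 364.8125 = 0.0217
  malvidin-pigmented: (87 − 84.1875)² / 84.1875 = 0.0940
χ² = 0.0217 + 0.0940 = 0.1157 ≈ 0.116
Degrees of freedom = 2 − 1 = 1; critical value at α = 0.05 is 3.841.
Since 0.116 < 3.841, we fail to reject the null hypothesis — the data are consistent with the 13:3 ratio.

0.116; consistent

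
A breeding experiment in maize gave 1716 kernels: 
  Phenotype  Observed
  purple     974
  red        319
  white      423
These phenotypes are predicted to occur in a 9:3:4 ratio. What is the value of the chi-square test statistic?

0.187

Under the 9:3:4 hypothesis (Σ ratio = 16, N = 1716):
  purple: 1716 × 9/16 = 965.25
  red: 1716 × 3/16 = 321.75
  white: 1716 × 4/16 = 429
χ² = Σ (O − E)² / E
  purple: (974 − 965.25)² / 965.25 = 0.0793
  red: (319 − 321.75)² / 321.75 = 0.0235
  white: (423 − 429)² / 429 = 0.0839
χ² = 0.0793 + 0.0235 + 0.0839 = 0.1867 ≈ 0.187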